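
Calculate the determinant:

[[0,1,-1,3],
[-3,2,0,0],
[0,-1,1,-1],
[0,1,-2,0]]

6

Expand along column 1 (it has 3 zeros):
  − (-3) · M_21   where M_21 = det([1 -1 3; -1 1 -1; 1 -2 0]) = 2
det = (-1)·(-3)·(2) = 6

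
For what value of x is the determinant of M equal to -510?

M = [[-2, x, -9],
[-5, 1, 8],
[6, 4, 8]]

x = -9

Expanding along the column containing x, det(M) is linear in x: det(M) = (88)·x + (282).
Set (88)·x + (282) = -510  ⇒  (88)·x = -792  ⇒  x = -9.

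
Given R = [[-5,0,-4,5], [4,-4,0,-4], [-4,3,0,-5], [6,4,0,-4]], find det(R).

det(R) = -1408

Expand along column 3 (it has 3 zeros):
  + (-4) · M_13   where M_13 = det([4 -4 -4; -4 3 -5; 6 4 -4]) = 352
det = (+1)·(-4)·(352) = -1408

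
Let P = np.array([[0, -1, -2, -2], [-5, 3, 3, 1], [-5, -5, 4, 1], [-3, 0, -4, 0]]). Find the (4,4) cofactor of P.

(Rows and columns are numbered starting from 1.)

Delete row 4 and column 4; the remaining 3×3 submatrix is [0 -1 -2; -5 3 3; -5 -5 4].
Its determinant is -85.
The cofactor carries sign (−1)^(4+4) = +1, so C_{4,4} = +(-85) = -85.

The cofactor is -85.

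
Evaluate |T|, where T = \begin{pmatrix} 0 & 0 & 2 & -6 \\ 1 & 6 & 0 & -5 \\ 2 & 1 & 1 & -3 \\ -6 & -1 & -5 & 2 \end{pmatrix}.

|T| = 246

Expand along row 1 (it has 2 zeros):
  + (2) · M_13   where M_13 = det([1 6 -5; 2 1 -3; -6 -1 2]) = 63
  − (-6) · M_14   where M_14 = det([1 6 0; 2 1 1; -6 -1 -5]) = 20
det = (+1)·(2)·(63) + (-1)·(-6)·(20) = 246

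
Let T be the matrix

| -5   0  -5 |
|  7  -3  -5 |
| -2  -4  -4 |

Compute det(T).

Expand along row 1:
  + (-5) · |-3 -5; -4 -4| = (-5)·(12 − 20) = 40
  + (-5) · |7 -3; -2 -4| = (-5)·(-28 − 6) = 170
Sum: (40) + (170) = 210

The determinant is 210.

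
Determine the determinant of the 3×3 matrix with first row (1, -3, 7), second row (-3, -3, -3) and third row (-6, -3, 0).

Expand along column 3:
  + 7 · |-3 -3; -6 -3| = 7·(9 − 18) = -63
  − (-3) · |1 -3; -6 -3| = −(-3)·(-3 − 18) = -63
Sum: (-63) + (-63) = -126

The determinant is -126.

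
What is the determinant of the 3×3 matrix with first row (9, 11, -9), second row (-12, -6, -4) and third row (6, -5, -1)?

-1386

Expand along column 1:
  + 9 · |-6 -4; -5 -1| = 9·(6 − 20) = -126
  − (-12) · |11 -9; -5 -1| = −(-12)·(-11 − 45) = -672
  + 6 · |11 -9; -6 -4| = 6·(-44 − 54) = -588
Sum: (-126) + (-672) + (-588) = -1386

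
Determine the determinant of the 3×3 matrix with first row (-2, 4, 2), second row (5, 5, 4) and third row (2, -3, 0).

The determinant is -42.

Expand along column 3:
  + 2 · |5 5; 2 -3| = 2·(-15 − 10) = -50
  − 4 · |-2 4; 2 -3| = −4·(6 − 8) = 8
Sum: (-50) + (8) = -42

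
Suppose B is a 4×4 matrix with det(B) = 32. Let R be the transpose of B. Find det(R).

|R| = 32

det(Bᵀ) = det(B).
det(R) = (1)·(32) = 32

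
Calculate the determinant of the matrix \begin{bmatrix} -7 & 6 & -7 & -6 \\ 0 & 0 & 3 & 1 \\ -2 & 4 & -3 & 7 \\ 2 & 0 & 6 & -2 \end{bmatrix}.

The determinant is -568.

Expand along row 2 (it has 2 zeros):
  − (3) · M_23   where M_23 = det([-7 6 -6; -2 4 7; 2 0 -2]) = 164
  + (1) · M_24   where M_24 = det([-7 6 -7; -2 4 -3; 2 0 6]) = -76
det = (-1)·(3)·(164) + (+1)·(1)·(-76) = -568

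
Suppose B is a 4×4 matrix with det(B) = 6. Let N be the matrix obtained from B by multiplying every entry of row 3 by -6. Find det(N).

Scaling one row by -6 multiplies the determinant by -6.
det(N) = (-6)·(6) = -36

-36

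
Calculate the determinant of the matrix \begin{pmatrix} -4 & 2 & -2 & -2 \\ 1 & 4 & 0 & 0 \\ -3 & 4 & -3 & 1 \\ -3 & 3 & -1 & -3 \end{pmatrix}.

4

Expand along row 2 (it has 2 zeros):
  − (1) · M_21   where M_21 = det([2 -2 -2; 4 -3 1; 3 -1 -3]) = -20
  + (4) · M_22   where M_22 = det([-4 -2 -2; -3 -3 1; -3 -1 -3]) = -4
det = (-1)·(1)·(-20) + (+1)·(4)·(-4) = 4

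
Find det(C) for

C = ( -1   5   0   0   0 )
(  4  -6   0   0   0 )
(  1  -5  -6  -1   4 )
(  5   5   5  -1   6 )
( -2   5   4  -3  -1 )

2618

C is block lower-triangular with a 2×2 block and a 3×3 block on the diagonal, so its determinant equals the product of the determinants of the diagonal blocks.
det of the 2×2 block = -14
det of the 3×3 block = -187
det = (-14)·(-187) = 2618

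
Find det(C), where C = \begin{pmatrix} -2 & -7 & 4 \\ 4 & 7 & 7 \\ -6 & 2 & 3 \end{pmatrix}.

Expand along row 1:
  + (-2) · |7 7; 2 3| = (-2)·(21 − 14) = -14
  − (-7) · |4 7; -6 3| = −(-7)·(12 − (-42)) = 378
  + 4 · |4 7; -6 2| = 4·(8 − (-42)) = 200
Sum: (-14) + (378) + (200) = 564

|C| = 564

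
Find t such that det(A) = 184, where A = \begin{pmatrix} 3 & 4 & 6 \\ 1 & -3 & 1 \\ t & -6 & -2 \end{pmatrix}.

t = 8

Expanding along the column containing t, det(A) is linear in t: det(A) = (22)·t + (8).
Set (22)·t + (8) = 184  ⇒  (22)·t = 176  ⇒  t = 8.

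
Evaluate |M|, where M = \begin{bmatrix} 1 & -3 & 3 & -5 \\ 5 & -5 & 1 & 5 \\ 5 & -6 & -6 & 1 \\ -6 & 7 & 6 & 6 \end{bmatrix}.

-670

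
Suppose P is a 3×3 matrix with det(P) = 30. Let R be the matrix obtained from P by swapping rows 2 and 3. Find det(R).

det(R) = -30

Swapping two rows multiplies the determinant by −1.
det(R) = (-1)·(30) = -30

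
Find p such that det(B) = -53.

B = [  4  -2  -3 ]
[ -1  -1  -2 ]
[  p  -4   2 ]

Expanding along the row containing p, det(B) is linear in p: det(B) = (1)·p + (-56).
Set (1)·p + (-56) = -53  ⇒  (1)·p = 3  ⇒  p = 3.

p = 3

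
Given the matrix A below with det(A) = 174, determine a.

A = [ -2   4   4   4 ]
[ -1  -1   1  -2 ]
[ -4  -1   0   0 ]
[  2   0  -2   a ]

a = -5

Expanding along the column containing a, det(A) is linear in a: det(A) = (-30)·a + (24).
Set (-30)·a + (24) = 174  ⇒  (-30)·a = 150  ⇒  a = -5.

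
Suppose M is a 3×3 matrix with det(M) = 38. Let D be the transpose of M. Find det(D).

The determinant is 38.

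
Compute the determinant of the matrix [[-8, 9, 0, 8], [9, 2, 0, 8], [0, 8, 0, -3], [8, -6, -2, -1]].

Expand along column 3 (it has 3 zeros):
  − (-2) · M_43   where M_43 = det([-8 9 8; 9 2 8; 0 8 -3]) = 1379
det = (-1)·(-2)·(1379) = 2758

The determinant is 2758.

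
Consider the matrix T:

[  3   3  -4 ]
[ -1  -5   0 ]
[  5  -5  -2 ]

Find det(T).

Expand along row 2:
  − (-1) · |3 -4; -5 -2| = −(-1)·(-6 − 20) = -26
  + (-5) · |3 -4; 5 -2| = (-5)·(-6 − (-20)) = -70
Sum: (-26) + (-70) = -96

det(T) = -96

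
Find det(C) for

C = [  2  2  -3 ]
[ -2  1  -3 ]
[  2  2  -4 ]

Expand along column 1:
  + 2 · |1 -3; 2 -4| = 2·(-4 − (-6)) = 4
  − (-2) · |2 -3; 2 -4| = −(-2)·(-8 − (-6)) = -4
  + 2 · |2 -3; 1 -3| = 2·(-6 − (-3)) = -6
Sum: (4) + (-4) + (-6) = -6

|C| = -6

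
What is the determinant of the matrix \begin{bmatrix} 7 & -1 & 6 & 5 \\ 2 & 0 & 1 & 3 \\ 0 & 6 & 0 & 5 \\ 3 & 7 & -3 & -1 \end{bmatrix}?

Expand along row 3 (it has 2 zeros):
  − (6) · M_32   where M_32 = det([7 6 5; 2 1 3; 3 -3 -1]) = 77
  − (5) · M_34   where M_34 = det([7 -1 6; 2 0 1; 3 7 -3]) = 26
det = (-1)·(6)·(77) + (-1)·(5)·(26) = -592

-592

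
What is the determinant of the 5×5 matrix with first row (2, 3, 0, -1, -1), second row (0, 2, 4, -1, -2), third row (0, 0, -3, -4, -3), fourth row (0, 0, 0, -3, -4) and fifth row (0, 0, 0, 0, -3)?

The matrix is upper triangular, so the determinant is the product of the diagonal entries:
det = (2) · (2) · (-3) · (-3) · (-3) = -108

-108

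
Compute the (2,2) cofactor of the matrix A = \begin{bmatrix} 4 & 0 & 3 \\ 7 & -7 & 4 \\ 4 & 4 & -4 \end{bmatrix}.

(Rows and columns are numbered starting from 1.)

-28

Delete row 2 and column 2; the remaining 2×2 submatrix is [4 3; 4 -4].
Its determinant is 4·(-4) − 3·4 = -28.
The cofactor carries sign (−1)^(2+2) = +1, so C_{2,2} = +(-28) = -28.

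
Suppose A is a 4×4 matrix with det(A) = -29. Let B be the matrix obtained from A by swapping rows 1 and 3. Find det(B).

29

Swapping two rows multiplies the determinant by −1.
det(B) = (-1)·(-29) = 29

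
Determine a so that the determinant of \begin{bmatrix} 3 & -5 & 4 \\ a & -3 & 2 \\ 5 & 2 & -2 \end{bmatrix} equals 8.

Expanding along the row containing a, det(A) is linear in a: det(A) = (-2)·a + (16).
Set (-2)·a + (16) = 8  ⇒  (-2)·a = -8  ⇒  a = 4.

4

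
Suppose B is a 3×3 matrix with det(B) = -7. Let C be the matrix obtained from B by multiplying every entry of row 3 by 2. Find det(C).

-14

Scaling one row by 2 multiplies the determinant by 2.
det(C) = (2)·(-7) = -14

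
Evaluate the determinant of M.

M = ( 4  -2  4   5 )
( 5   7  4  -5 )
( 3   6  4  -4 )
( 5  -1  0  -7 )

Expand along row 4 (it has 1 zero):
  − (5) · M_41   where M_41 = det([-2 4 5; 7 4 -5; 6 4 -4]) = 4
  + (-1) · M_42   where M_42 = det([4 4 5; 5 4 -5; 3 4 -4]) = 76
  + (-7) · M_44   where M_44 = det([4 -2 4; 5 7 4; 3 6 4]) = 68
det = (-1)·(5)·(4) + (+1)·(-1)·(76) + (+1)·(-7)·(68) = -572

The determinant is -572.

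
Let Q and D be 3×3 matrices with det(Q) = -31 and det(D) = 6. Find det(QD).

The determinant is -186.

det(QD) = det(Q)·det(D) = (-31)·(6) = -186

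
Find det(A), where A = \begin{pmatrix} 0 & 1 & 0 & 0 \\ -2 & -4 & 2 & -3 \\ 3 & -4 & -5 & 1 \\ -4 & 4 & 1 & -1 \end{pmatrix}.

Expand along row 1 (it has 3 zeros):
  − (1) · M_12   where M_12 = det([-2 2 -3; 3 -5 1; -4 1 -1]) = 41
det = (-1)·(1)·(41) = -41

-41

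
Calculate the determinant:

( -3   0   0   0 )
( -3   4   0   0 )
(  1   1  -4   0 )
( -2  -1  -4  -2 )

The matrix is lower triangular, so the determinant is the product of the diagonal entries:
det = (-3) · (4) · (-4) · (-2) = -96

The determinant is -96.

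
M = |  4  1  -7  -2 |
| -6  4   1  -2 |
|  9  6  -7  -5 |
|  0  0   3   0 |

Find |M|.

Expand along row 4 (it has 3 zeros):
  − (3) · M_43   where M_43 = det([4 1 -2; -6 4 -2; 9 6 -5]) = 64
det = (-1)·(3)·(64) = -192

|M| = -192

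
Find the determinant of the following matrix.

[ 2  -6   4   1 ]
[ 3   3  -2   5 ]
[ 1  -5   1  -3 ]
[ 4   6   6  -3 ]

Expand along row 1:
  + (2) · M_11   where M_11 = det([3 -2 5; -5 1 -3; 6 6 -3]) = -69
  − (-6) · M_12   where M_12 = det([3 -2 5; 1 1 -3; 4 6 -3]) = 73
  + (4) · M_13   where M_13 = det([3 3 5; 1 -5 -3; 4 6 -3]) = 202
  − (1) · M_14   where M_14 = det([3 3 -2; 1 -5 1; 4 6 6]) = -166
det = (+1)·(2)·(-69) + (-1)·(-6)·(73) + (+1)·(4)·(202) + (-1)·(1)·(-166) = 1274

The determinant is 1274.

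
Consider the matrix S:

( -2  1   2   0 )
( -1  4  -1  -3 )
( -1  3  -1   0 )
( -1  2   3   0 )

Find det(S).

The determinant is 48.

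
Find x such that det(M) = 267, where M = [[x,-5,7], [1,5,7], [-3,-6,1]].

x = 2

Expanding along the row containing x, det(M) is linear in x: det(M) = (47)·x + (173).
Set (47)·x + (173) = 267  ⇒  (47)·x = 94  ⇒  x = 2.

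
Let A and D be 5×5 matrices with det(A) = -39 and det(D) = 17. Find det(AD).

-663

det(AD) = det(A)·det(D) = (-39)·(17) = -663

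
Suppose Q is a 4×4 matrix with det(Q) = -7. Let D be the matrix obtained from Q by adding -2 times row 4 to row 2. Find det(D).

Adding a multiple of one row to another leaves the determinant unchanged.
det(D) = (1)·(-7) = -7

det(D) = -7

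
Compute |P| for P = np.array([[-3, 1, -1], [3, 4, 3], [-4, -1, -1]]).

The determinant is -19.

Expand along column 1:
  + (-3) · |4 3; -1 -1| = (-3)·(-4 − (-3)) = 3
  − 3 · |1 -1; -1 -1| = −3·(-1 − 1) = 6
  + (-4) · |1 -1; 4 3| = (-4)·(3 − (-4)) = -28
Sum: (3) + (6) + (-28) = -19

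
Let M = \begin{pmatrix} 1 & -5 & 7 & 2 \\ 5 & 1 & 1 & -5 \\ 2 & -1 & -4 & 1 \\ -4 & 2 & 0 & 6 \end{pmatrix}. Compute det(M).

The determinant is -840.

Expand along row 4 (it has 1 zero):
  − (-4) · M_41   where M_41 = det([-5 7 2; 1 1 -5; -1 -4 1]) = 117
  + (2) · M_42   where M_42 = det([1 7 2; 5 1 -5; 2 -4 1]) = -168
  + (6) · M_44   where M_44 = det([1 -5 7; 5 1 1; 2 -1 -4]) = -162
det = (-1)·(-4)·(117) + (+1)·(2)·(-168) + (+1)·(6)·(-162) = -840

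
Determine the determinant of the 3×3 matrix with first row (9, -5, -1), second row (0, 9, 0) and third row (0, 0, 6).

The matrix is upper triangular, so the determinant is the product of the diagonal entries:
det = (9) · (9) · (6) = 486

486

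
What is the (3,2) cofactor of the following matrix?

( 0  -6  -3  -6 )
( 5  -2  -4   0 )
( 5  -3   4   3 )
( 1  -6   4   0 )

Delete row 3 and column 2; the remaining 3×3 submatrix is [0 -3 -6; 5 -4 0; 1 4 0].
Its determinant is -144.
The cofactor carries sign (−1)^(3+2) = −1, so C_{3,2} = −(-144) = 144.

144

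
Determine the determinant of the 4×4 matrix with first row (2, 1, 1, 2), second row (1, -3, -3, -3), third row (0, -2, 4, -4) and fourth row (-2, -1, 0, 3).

-222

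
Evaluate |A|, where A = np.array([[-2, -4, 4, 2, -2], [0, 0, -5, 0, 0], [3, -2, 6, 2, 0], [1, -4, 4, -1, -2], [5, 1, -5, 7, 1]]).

Expand along row 2 (it has 4 zeros):
  − (-5) · M_23   where M_23 = det([-2 -4 2 -2; 3 -2 2 0; 1 -4 -1 -2; 5 1 7 1]) = 114
det = (-1)·(-5)·(114) = 570

det(A) = 570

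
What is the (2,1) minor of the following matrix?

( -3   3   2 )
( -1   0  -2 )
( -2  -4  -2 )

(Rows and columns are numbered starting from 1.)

The minor is 2.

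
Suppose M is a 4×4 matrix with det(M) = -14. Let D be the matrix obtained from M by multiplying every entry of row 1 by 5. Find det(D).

Scaling one row by 5 multiplies the determinant by 5.
det(D) = (5)·(-14) = -70

-70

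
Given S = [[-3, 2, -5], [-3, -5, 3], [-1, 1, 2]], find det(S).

Expand along column 1:
  + (-3) · |-5 3; 1 2| = (-3)·(-10 − 3) = 39
  − (-3) · |2 -5; 1 2| = −(-3)·(4 − (-5)) = 27
  + (-1) · |2 -5; -5 3| = (-1)·(6 − 25) = 19
Sum: (39) + (27) + (19) = 85

The determinant is 85.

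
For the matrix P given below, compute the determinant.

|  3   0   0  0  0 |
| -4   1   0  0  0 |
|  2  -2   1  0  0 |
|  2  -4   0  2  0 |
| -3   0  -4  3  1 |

det(P) = 6

P is lower triangular, so det(P) is the product of the diagonal entries:
det = (3) · (1) · (1) · (2) · (1) = 6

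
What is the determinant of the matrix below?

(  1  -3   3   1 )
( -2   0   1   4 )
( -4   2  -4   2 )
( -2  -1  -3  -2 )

The determinant is -30.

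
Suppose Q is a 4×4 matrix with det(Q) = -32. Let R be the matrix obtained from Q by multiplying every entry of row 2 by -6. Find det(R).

The determinant is 192.

Scaling one row by -6 multiplies the determinant by -6.
det(R) = (-6)·(-32) = 192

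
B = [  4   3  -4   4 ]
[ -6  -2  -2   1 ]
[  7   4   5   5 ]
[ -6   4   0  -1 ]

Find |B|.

Expand along row 4 (it has 1 zero):
  − (-6) · M_41   where M_41 = det([3 -4 4; -2 -2 1; 4 5 5]) = -109
  + (4) · M_42   where M_42 = det([4 -4 4; -6 -2 1; 7 5 5]) = -272
  + (-1) · M_44   where M_44 = det([4 3 -4; -6 -2 -2; 7 4 5]) = 80
det = (-1)·(-6)·(-109) + (+1)·(4)·(-272) + (+1)·(-1)·(80) = -1822

-1822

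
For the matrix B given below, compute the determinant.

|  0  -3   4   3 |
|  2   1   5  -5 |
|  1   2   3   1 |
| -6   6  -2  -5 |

The determinant is -915.

Expand along row 1 (it has 1 zero):
  − (-3) · M_12   where M_12 = det([2 5 -5; 1 3 1; -6 -2 -5]) = -111
  + (4) · M_13   where M_13 = det([2 1 -5; 1 2 1; -6 6 -5]) = -123
  − (3) · M_14   where M_14 = det([2 1 5; 1 2 3; -6 6 -2]) = 30
det = (-1)·(-3)·(-111) + (+1)·(4)·(-123) + (-1)·(3)·(30) = -915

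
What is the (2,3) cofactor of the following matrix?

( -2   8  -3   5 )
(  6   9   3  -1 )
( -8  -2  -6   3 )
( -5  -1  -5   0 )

Delete row 2 and column 3; the remaining 3×3 submatrix is [-2 8 5; -8 -2 3; -5 -1 0].
Its determinant is -136.
The cofactor carries sign (−1)^(2+3) = −1, so C_{2,3} = −(-136) = 136.

136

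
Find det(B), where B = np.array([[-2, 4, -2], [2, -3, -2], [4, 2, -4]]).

-64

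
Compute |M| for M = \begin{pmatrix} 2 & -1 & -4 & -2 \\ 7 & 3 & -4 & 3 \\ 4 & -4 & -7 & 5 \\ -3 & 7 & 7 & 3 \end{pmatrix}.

Expand along row 1:
  + (2) · M_11   where M_11 = det([3 -4 3; -4 -7 5; 7 7 3]) = -293
  − (-1) · M_12   where M_12 = det([7 -4 3; 4 -7 5; -3 7 3]) = -263
  + (-4) · M_13   where M_13 = det([7 3 3; 4 -4 5; -3 7 3]) = -362
  − (-2) · M_14   where M_14 = det([7 3 -4; 4 -4 -7; -3 7 7]) = 62
det = (+1)·(2)·(-293) + (-1)·(-1)·(-263) + (+1)·(-4)·(-362) + (-1)·(-2)·(62) = 723

|M| = 723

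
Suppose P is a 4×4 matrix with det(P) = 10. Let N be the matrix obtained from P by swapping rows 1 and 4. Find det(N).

-10

Swapping two rows multiplies the determinant by −1.
det(N) = (-1)·(10) = -10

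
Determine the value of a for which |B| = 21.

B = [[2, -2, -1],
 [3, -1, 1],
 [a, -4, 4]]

Expanding along the row containing a, det(B) is linear in a: det(B) = (-3)·a + (36).
Set (-3)·a + (36) = 21  ⇒  (-3)·a = -15  ⇒  a = 5.

a = 5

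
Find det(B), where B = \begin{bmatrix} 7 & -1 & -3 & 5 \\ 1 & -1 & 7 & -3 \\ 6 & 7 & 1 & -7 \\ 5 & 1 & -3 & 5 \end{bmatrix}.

Expand along row 1:
  + (7) · M_11   where M_11 = det([-1 7 -3; 7 1 -7; 1 -3 5]) = -212
  − (-1) · M_12   where M_12 = det([1 7 -3; 6 1 -7; 5 -3 5]) = -402
  + (-3) · M_13   where M_13 = det([1 -1 -3; 6 7 -7; 5 1 5]) = 194
  − (5) · M_14   where M_14 = det([1 -1 7; 6 7 1; 5 1 -3]) = -248
det = (+1)·(7)·(-212) + (-1)·(-1)·(-402) + (+1)·(-3)·(194) + (-1)·(5)·(-248) = -1228

det(B) = -1228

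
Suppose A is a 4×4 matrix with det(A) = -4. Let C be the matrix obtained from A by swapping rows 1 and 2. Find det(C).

4

Swapping two rows multiplies the determinant by −1.
det(C) = (-1)·(-4) = 4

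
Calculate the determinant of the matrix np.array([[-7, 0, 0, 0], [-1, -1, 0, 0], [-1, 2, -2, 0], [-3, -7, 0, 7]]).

The determinant is -98.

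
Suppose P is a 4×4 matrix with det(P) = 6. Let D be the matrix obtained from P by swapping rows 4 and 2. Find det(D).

Swapping two rows multiplies the determinant by −1.
det(D) = (-1)·(6) = -6

-6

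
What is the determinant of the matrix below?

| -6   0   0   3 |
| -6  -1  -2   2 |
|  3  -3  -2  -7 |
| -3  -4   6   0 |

Expand along row 1 (it has 2 zeros):
  + (-6) · M_11   where M_11 = det([-1 -2 2; -3 -2 -7; -4 6 0]) = -150
  − (3) · M_14   where M_14 = det([-6 -1 -2; 3 -3 -2; -3 -4 6]) = 210
det = (+1)·(-6)·(-150) + (-1)·(3)·(210) = 270

270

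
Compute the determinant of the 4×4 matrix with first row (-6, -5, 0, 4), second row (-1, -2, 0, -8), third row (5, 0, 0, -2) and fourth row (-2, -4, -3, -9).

Expand along column 3 (it has 3 zeros):
  − (-3) · M_43   where M_43 = det([-6 -5 4; -1 -2 -8; 5 0 -2]) = 226
det = (-1)·(-3)·(226) = 678

The determinant is 678.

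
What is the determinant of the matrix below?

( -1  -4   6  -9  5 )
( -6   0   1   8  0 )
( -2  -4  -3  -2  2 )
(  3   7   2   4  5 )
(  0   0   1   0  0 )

Expand along row 5 (it has 4 zeros):
  + (1) · M_53   where M_53 = det([-1 -4 -9 5; -6 0 8 0; -2 -4 -2 2; 3 7 4 5]) = -1144
det = (+1)·(1)·(-1144) = -1144

-1144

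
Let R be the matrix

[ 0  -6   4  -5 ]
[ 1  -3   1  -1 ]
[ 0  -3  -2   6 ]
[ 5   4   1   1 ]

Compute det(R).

Expand along column 1 (it has 2 zeros):
  − (1) · M_21   where M_21 = det([-6 4 -5; -3 -2 6; 4 1 1]) = 131
  − (5) · M_41   where M_41 = det([-6 4 -5; -3 1 -1; -3 -2 6]) = 15
det = (-1)·(1)·(131) + (-1)·(5)·(15) = -206

-206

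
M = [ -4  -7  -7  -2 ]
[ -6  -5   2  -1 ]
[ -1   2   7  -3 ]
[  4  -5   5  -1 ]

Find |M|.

-2155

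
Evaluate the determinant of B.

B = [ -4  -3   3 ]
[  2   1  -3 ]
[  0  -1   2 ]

10

Expand along column 1:
  + (-4) · |1 -3; -1 2| = (-4)·(2 − 3) = 4
  − 2 · |-3 3; -1 2| = −2·(-6 − (-3)) = 6
Sum: (4) + (6) = 10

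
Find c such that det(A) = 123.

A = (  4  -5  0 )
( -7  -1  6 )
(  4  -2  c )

Expanding along the column containing c, det(A) is linear in c: det(A) = (-39)·c + (-72).
Set (-39)·c + (-72) = 123  ⇒  (-39)·c = 195  ⇒  c = -5.

-5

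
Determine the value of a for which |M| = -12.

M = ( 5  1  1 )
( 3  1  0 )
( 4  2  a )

-7

Expanding along the column containing a, det(M) is linear in a: det(M) = (2)·a + (2).
Set (2)·a + (2) = -12  ⇒  (2)·a = -14  ⇒  a = -7.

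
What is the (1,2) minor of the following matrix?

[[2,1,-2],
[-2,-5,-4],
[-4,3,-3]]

-10

Delete row 1 and column 2; the remaining 2×2 submatrix is [-2 -4; -4 -3].
Its determinant is (-2)·(-3) − (-4)·(-4) = -10.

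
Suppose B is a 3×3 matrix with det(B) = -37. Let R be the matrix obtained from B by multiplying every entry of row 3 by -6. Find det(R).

Scaling one row by -6 multiplies the determinant by -6.
det(R) = (-6)·(-37) = 222

222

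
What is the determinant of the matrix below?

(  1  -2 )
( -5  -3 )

det = 1·(-3) − (-2)·(-5) = -3 − 10 = -13

-13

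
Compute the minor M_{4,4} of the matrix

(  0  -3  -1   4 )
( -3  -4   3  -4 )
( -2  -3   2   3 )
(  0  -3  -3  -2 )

Delete row 4 and column 4; the remaining 3×3 submatrix is [0 -3 -1; -3 -4 3; -2 -3 2].
Its determinant is -1.

The minor is -1.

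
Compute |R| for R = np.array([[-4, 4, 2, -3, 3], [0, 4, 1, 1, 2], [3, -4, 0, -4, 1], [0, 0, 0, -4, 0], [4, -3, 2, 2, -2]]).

Expand along row 4 (it has 4 zeros):
  + (-4) · M_44   where M_44 = det([-4 4 2 3; 0 4 1 2; 3 -4 0 1; 4 -3 2 -2]) = 211
det = (+1)·(-4)·(211) = -844

|R| = -844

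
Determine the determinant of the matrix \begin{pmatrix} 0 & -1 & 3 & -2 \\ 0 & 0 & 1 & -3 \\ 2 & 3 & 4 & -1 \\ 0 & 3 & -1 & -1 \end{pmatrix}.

Expand along column 1 (it has 3 zeros):
  + (2) · M_31   where M_31 = det([-1 3 -2; 0 1 -3; 3 -1 -1]) = -17
det = (+1)·(2)·(-17) = -34

-34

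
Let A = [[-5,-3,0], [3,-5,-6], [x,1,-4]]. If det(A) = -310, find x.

Expanding along the column containing x, det(A) is linear in x: det(A) = (18)·x + (-166).
Set (18)·x + (-166) = -310  ⇒  (18)·x = -144  ⇒  x = -8.

x = -8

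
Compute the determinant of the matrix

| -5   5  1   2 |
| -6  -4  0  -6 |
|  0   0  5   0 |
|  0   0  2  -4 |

The determinant is -1000.

The matrix is block upper-triangular with a 2×2 block and a 2×2 block on the diagonal, so its determinant equals the product of the determinants of the diagonal blocks.
det of the 2×2 block = 50
det of the 2×2 block = -20
det = (50)·(-20) = -1000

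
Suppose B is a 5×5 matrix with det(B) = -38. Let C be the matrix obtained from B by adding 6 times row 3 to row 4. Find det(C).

The determinant is -38.

Adding a multiple of one row to another leaves the determinant unchanged.
det(C) = (1)·(-38) = -38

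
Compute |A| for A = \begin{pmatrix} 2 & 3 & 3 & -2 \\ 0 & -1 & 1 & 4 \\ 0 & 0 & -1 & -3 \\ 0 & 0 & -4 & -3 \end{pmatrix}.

18

A is block upper-triangular with a 2×2 block and a 2×2 block on the diagonal, so its determinant equals the product of the determinants of the diagonal blocks.
det of the 2×2 block = -2
det of the 2×2 block = -9
det = (-2)·(-9) = 18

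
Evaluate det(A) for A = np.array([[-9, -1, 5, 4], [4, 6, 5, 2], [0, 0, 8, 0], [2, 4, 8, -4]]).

Expand along row 3 (it has 3 zeros):
  + (8) · M_33   where M_33 = det([-9 -1 4; 4 6 2; 2 4 -4]) = 284
det = (+1)·(8)·(284) = 2272

|A| = 2272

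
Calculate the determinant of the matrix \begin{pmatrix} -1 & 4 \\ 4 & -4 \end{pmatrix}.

-12

det = (-1)·(-4) − 4·4 = 4 − 16 = -12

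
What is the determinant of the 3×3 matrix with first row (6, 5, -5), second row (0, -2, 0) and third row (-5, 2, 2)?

The determinant is 26.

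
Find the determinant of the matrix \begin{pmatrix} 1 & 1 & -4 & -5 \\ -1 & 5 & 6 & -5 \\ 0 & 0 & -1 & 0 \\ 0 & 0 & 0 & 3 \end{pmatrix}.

The matrix is block upper-triangular with a 2×2 block and a 2×2 block on the diagonal, so its determinant equals the product of the determinants of the diagonal blocks.
det of the 2×2 block = 6
det of the 2×2 block = -3
det = (6)·(-3) = -18

-18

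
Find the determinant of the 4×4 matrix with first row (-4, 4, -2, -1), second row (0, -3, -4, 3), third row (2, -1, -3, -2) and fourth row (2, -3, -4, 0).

Expand along row 2 (it has 1 zero):
  + (-3) · M_22   where M_22 = det([-4 -2 -1; 2 -3 -2; 2 -4 0]) = 42
  − (-4) · M_23   where M_23 = det([-4 4 -1; 2 -1 -2; 2 -3 0]) = 12
  + (3) · M_24   where M_24 = det([-4 4 -2; 2 -1 -3; 2 -3 -4]) = 36
det = (+1)·(-3)·(42) + (-1)·(-4)·(12) + (+1)·(3)·(36) = 30

30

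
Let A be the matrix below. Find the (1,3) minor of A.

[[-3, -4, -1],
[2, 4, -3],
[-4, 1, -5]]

18

Delete row 1 and column 3; the remaining 2×2 submatrix is [2 4; -4 1].
Its determinant is 2·1 − 4·(-4) = 18.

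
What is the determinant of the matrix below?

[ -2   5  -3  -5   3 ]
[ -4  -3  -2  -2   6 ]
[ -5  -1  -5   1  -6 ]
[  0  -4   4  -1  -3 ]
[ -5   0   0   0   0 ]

-9525

Expand along row 5 (it has 4 zeros):
  + (-5) · M_51   where M_51 = det([5 -3 -5 3; -3 -2 -2 6; -1 -5 1 -6; -4 4 -1 -3]) = 1905
det = (+1)·(-5)·(1905) = -9525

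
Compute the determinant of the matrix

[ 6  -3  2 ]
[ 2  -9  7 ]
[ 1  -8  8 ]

-83

Expand along row 1:
  + 6 · |-9 7; -8 8| = 6·(-72 − (-56)) = -96
  − (-3) · |2 7; 1 8| = −(-3)·(16 − 7) = 27
  + 2 · |2 -9; 1 -8| = 2·(-16 − (-9)) = -14
Sum: (-96) + (27) + (-14) = -83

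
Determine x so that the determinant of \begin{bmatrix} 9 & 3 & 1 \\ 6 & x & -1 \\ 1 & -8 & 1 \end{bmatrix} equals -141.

Expanding along the row containing x, det(B) is linear in x: det(B) = (8)·x + (-141).
Set (8)·x + (-141) = -141  ⇒  (8)·x = 0  ⇒  x = 0.

0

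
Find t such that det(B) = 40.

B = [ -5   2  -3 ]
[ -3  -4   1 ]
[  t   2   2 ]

Expanding along the row containing t, det(B) is linear in t: det(B) = (-10)·t + (80).
Set (-10)·t + (80) = 40  ⇒  (-10)·t = -40  ⇒  t = 4.

4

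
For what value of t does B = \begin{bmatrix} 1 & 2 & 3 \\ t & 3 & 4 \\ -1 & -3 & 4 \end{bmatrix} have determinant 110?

t = -5

Expanding along the row containing t, det(B) is linear in t: det(B) = (-17)·t + (25).
Set (-17)·t + (25) = 110  ⇒  (-17)·t = 85  ⇒  t = -5.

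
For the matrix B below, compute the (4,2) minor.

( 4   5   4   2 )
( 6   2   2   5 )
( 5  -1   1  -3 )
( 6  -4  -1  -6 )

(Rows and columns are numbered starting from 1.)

The minor is 120.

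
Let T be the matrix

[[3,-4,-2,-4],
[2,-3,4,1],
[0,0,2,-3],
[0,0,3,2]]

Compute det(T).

T is block upper-triangular with a 2×2 block and a 2×2 block on the diagonal, so its determinant equals the product of the determinants of the diagonal blocks.
det of the 2×2 block = -1
det of the 2×2 block = 13
det = (-1)·(13) = -13

The determinant is -13.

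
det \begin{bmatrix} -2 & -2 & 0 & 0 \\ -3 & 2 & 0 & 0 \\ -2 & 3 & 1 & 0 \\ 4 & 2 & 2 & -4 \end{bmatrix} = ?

40

The matrix is block lower-triangular with a 2×2 block and a 2×2 block on the diagonal, so its determinant equals the product of the determinants of the diagonal blocks.
det of the 2×2 block = -10
det of the 2×2 block = -4
det = (-10)·(-4) = 40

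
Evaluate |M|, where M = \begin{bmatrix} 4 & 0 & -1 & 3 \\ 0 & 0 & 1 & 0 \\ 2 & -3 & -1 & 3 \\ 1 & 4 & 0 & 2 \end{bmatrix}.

The determinant is 39.

Expand along row 2 (it has 3 zeros):
  − (1) · M_23   where M_23 = det([4 0 3; 2 -3 3; 1 4 2]) = -39
det = (-1)·(1)·(-39) = 39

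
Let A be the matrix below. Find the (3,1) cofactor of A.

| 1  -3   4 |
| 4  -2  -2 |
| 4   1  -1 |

The cofactor is 14.

Delete row 3 and column 1; the remaining 2×2 submatrix is [-3 4; -2 -2].
Its determinant is (-3)·(-2) − 4·(-2) = 14.
The cofactor carries sign (−1)^(3+1) = +1, so C_{3,1} = +(14) = 14.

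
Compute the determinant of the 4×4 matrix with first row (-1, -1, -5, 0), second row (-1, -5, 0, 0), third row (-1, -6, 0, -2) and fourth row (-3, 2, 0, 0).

170

Expand along column 3 (it has 3 zeros):
  + (-5) · M_13   where M_13 = det([-1 -5 0; -1 -6 -2; -3 2 0]) = -34
det = (+1)·(-5)·(-34) = 170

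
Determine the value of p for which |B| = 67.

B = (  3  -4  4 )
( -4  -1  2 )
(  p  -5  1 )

Expanding along the column containing p, det(B) is linear in p: det(B) = (-4)·p + (91).
Set (-4)·p + (91) = 67  ⇒  (-4)·p = -24  ⇒  p = 6.

6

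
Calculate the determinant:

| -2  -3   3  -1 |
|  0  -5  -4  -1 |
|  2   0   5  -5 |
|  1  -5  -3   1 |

387

Expand along row 2 (it has 1 zero):
  + (-5) · M_22   where M_22 = det([-2 3 -1; 2 5 -5; 1 -3 1]) = 10
  − (-4) · M_23   where M_23 = det([-2 -3 -1; 2 0 -5; 1 -5 1]) = 81
  + (-1) · M_24   where M_24 = det([-2 -3 3; 2 0 5; 1 -5 -3]) = -113
det = (+1)·(-5)·(10) + (-1)·(-4)·(81) + (+1)·(-1)·(-113) = 387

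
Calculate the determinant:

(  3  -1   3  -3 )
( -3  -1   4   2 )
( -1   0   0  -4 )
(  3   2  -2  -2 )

The determinant is -160.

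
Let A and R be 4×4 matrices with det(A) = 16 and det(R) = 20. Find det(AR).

det(AR) = det(A)·det(R) = (16)·(20) = 320

det(AR) = 320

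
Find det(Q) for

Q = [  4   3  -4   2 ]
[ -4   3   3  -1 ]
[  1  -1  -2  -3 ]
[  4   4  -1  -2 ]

The determinant is 373.

Expand along row 1:
  + (4) · M_11   where M_11 = det([3 3 -1; -1 -2 -3; 4 -1 -2]) = -48
  − (3) · M_12   where M_12 = det([-4 3 -1; 1 -2 -3; 4 -1 -2]) = -41
  + (-4) · M_13   where M_13 = det([-4 3 -1; 1 -1 -3; 4 4 -2]) = -94
  − (2) · M_14   where M_14 = det([-4 3 3; 1 -1 -2; 4 4 -1]) = -33
det = (+1)·(4)·(-48) + (-1)·(3)·(-41) + (+1)·(-4)·(-94) + (-1)·(2)·(-33) = 373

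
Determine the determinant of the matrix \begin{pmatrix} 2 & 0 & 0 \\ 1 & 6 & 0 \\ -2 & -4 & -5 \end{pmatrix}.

The matrix is lower triangular, so the determinant is the product of the diagonal entries:
det = (2) · (6) · (-5) = -60

The determinant is -60.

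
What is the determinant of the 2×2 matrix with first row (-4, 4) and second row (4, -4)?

The determinant is 0.

det = (-4)·(-4) − 4·4 = 16 − 16 = 0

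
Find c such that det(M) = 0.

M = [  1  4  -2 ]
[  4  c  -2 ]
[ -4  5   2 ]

Expanding along the column containing c, det(M) is linear in c: det(M) = (-6)·c + (-30).
Set (-6)·c + (-30) = 0  ⇒  (-6)·c = 30  ⇒  c = -5.

-5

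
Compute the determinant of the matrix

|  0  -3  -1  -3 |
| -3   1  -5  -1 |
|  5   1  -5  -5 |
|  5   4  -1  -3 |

Expand along row 1 (it has 1 zero):
  − (-3) · M_12   where M_12 = det([-3 -5 -1; 5 -5 -5; 5 -1 -3]) = 0
  + (-1) · M_13   where M_13 = det([-3 1 -1; 5 1 -5; 5 4 -3]) = -76
  − (-3) · M_14   where M_14 = det([-3 1 -5; 5 1 -5; 5 4 -1]) = -152
det = (-1)·(-3)·(0) + (+1)·(-1)·(-76) + (-1)·(-3)·(-152) = -380

The determinant is -380.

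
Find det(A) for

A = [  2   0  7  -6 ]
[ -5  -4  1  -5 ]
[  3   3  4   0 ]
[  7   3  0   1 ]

det(A) = 97

Expand along row 1 (it has 1 zero):
  + (2) · M_11   where M_11 = det([-4 1 -5; 3 4 0; 3 0 1]) = 41
  + (7) · M_13   where M_13 = det([-5 -4 -5; 3 3 0; 7 3 1]) = 57
  − (-6) · M_14   where M_14 = det([-5 -4 1; 3 3 4; 7 3 0]) = -64
det = (+1)·(2)·(41) + (+1)·(7)·(57) + (-1)·(-6)·(-64) = 97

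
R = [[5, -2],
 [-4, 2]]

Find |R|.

|R| = 2

det(R) = 5·2 − (-2)·(-4) = 10 − 8 = 2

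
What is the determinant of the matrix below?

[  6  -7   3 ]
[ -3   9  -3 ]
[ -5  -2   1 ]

Expand along row 1:
  + 6 · |9 -3; -2 1| = 6·(9 − 6) = 18
  − (-7) · |-3 -3; -5 1| = −(-7)·(-3 − 15) = -126
  + 3 · |-3 9; -5 -2| = 3·(6 − (-45)) = 153
Sum: (18) + (-126) + (153) = 45

45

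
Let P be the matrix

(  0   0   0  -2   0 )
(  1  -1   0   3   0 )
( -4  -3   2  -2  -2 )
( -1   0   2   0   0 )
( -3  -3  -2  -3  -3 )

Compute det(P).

Expand along row 1 (it has 4 zeros):
  − (-2) · M_14   where M_14 = det([1 -1 0 0; -4 -3 2 -2; -1 0 2 0; -3 -3 -2 -3]) = 8
det = (-1)·(-2)·(8) = 16

The determinant is 16.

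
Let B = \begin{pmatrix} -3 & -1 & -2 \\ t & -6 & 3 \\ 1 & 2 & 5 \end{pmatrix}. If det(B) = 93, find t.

Expanding along the column containing t, det(B) is linear in t: det(B) = (1)·t + (93).
Set (1)·t + (93) = 93  ⇒  (1)·t = 0  ⇒  t = 0.

0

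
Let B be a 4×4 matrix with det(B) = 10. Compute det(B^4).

The determinant is 10000.

det(B^4) = (det B)^4 = (10)^4 = 10000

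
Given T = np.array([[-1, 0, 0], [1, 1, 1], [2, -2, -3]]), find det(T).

Expand along row 1:
  + (-1) · |1 1; -2 -3| = (-1)·(-3 − (-2)) = 1

1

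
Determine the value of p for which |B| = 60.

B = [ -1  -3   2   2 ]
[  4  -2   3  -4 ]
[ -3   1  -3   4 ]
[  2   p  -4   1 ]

Expanding along the row containing p, det(B) is linear in p: det(B) = (-14)·p + (4).
Set (-14)·p + (4) = 60  ⇒  (-14)·p = 56  ⇒  p = -4.

-4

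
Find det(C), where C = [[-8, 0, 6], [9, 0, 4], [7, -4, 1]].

Expand along column 2:
  − (-4) · |-8 6; 9 4| = −(-4)·(-32 − 54) = -344

|C| = -344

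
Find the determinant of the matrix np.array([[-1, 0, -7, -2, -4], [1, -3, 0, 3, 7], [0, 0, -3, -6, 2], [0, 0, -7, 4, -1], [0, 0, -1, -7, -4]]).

1011

The matrix is block upper-triangular with a 2×2 block and a 3×3 block on the diagonal, so its determinant equals the product of the determinants of the diagonal blocks.
det of the 2×2 block = 3
det of the 3×3 block = 337
det = (3)·(337) = 1011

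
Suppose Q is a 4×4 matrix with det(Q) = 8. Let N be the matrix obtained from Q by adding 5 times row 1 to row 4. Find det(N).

8

Adding a multiple of one row to another leaves the determinant unchanged.
det(N) = (1)·(8) = 8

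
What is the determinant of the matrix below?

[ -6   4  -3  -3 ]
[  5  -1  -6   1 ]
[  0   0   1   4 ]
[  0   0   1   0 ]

The matrix is block upper-triangular with a 2×2 block and a 2×2 block on the diagonal, so its determinant equals the product of the determinants of the diagonal blocks.
det of the 2×2 block = -14
det of the 2×2 block = -4
det = (-14)·(-4) = 56

56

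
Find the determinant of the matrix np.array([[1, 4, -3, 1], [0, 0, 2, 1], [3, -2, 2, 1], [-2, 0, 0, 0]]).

Expand along row 4 (it has 3 zeros):
  − (-2) · M_41   where M_41 = det([4 -3 1; 0 2 1; -2 2 1]) = 10
det = (-1)·(-2)·(10) = 20

20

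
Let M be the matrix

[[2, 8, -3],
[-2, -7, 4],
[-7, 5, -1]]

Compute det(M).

Expand along column 1:
  + 2 · |-7 4; 5 -1| = 2·(7 − 20) = -26
  − (-2) · |8 -3; 5 -1| = −(-2)·(-8 − (-15)) = 14
  + (-7) · |8 -3; -7 4| = (-7)·(32 − 21) = -77
Sum: (-26) + (14) + (-77) = -89

|M| = -89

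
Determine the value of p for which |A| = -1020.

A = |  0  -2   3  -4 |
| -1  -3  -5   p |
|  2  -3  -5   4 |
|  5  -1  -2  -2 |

Expanding along the row containing p, det(A) is linear in p: det(A) = (81)·p + (-534).
Set (81)·p + (-534) = -1020  ⇒  (81)·p = -486  ⇒  p = -6.

p = -6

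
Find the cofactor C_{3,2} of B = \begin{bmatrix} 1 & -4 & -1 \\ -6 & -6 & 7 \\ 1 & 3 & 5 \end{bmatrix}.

-1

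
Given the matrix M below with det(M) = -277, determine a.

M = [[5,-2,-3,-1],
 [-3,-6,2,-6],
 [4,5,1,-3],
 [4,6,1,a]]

a = 0

Expanding along the column containing a, det(M) is linear in a: det(M) = (-129)·a + (-277).
Set (-129)·a + (-277) = -277  ⇒  (-129)·a = 0  ⇒  a = 0.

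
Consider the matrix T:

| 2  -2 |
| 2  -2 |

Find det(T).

det(T) = 2·(-2) − (-2)·2 = -4 − (-4) = 0

0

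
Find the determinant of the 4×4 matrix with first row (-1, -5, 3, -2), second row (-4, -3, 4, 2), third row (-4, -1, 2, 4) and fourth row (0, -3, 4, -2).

Expand along row 4 (it has 1 zero):
  + (-3) · M_42   where M_42 = det([-1 3 -2; -4 4 2; -4 2 4]) = -4
  − (4) · M_43   where M_43 = det([-1 -5 -2; -4 -3 2; -4 -1 4]) = -14
  + (-2) · M_44   where M_44 = det([-1 -5 3; -4 -3 4; -4 -1 2]) = 18
det = (+1)·(-3)·(-4) + (-1)·(4)·(-14) + (+1)·(-2)·(18) = 32

32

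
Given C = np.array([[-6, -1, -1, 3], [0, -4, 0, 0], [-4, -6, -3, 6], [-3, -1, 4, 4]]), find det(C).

Expand along row 2 (it has 3 zeros):
  + (-4) · M_22   where M_22 = det([-6 -1 3; -4 -3 6; -3 4 4]) = 143
det = (+1)·(-4)·(143) = -572

-572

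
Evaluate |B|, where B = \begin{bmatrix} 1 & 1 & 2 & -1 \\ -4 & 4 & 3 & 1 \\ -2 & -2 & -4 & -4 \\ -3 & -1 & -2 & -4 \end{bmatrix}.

60

Expand along row 1:
  + (1) · M_11   where M_11 = det([4 3 1; -2 -4 -4; -1 -2 -4]) = 20
  − (1) · M_12   where M_12 = det([-4 3 1; -2 -4 -4; -3 -2 -4]) = -28
  + (2) · M_13   where M_13 = det([-4 4 1; -2 -2 -4; -3 -1 -4]) = -4
  − (-1) · M_14   where M_14 = det([-4 4 3; -2 -2 -4; -3 -1 -2]) = 20
det = (+1)·(1)·(20) + (-1)·(1)·(-28) + (+1)·(2)·(-4) + (-1)·(-1)·(20) = 60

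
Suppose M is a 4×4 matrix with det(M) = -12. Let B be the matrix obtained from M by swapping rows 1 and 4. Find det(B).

det(B) = 12

Swapping two rows multiplies the determinant by −1.
det(B) = (-1)·(-12) = 12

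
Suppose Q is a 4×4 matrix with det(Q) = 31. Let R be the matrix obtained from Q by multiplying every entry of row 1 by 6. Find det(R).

Scaling one row by 6 multiplies the determinant by 6.
det(R) = (6)·(31) = 186

186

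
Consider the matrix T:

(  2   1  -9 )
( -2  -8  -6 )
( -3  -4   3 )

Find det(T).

The determinant is 72.

Expand along column 1:
  + 2 · |-8 -6; -4 3| = 2·(-24 − 24) = -96
  − (-2) · |1 -9; -4 3| = −(-2)·(3 − 36) = -66
  + (-3) · |1 -9; -8 -6| = (-3)·(-6 − 72) = 234
Sum: (-96) + (-66) + (234) = 72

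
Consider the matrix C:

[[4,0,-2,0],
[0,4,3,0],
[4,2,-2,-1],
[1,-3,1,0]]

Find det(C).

det(C) = 60

Expand along column 4 (it has 3 zeros):
  − (-1) · M_34   where M_34 = det([4 0 -2; 0 4 3; 1 -3 1]) = 60
det = (-1)·(-1)·(60) = 60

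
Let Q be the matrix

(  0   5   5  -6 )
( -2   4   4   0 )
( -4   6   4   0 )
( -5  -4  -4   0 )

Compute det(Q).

Expand along column 4 (it has 3 zeros):
  − (-6) · M_14   where M_14 = det([-2 4 4; -4 6 4; -5 -4 -4]) = 56
det = (-1)·(-6)·(56) = 336

The determinant is 336.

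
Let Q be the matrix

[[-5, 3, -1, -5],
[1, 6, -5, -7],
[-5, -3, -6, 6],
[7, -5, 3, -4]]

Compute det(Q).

-3723

Expand along row 1:
  + (-5) · M_11   where M_11 = det([6 -5 -7; -3 -6 6; -5 3 -4]) = 519
  − (3) · M_12   where M_12 = det([1 -5 -7; -5 -6 6; 7 3 -4]) = -293
  + (-1) · M_13   where M_13 = det([1 6 -7; -5 -3 6; 7 -5 -4]) = -148
  − (-5) · M_14   where M_14 = det([1 6 -5; -5 -3 -6; 7 -5 3]) = -431
det = (+1)·(-5)·(519) + (-1)·(3)·(-293) + (+1)·(-1)·(-148) + (-1)·(-5)·(-431) = -3723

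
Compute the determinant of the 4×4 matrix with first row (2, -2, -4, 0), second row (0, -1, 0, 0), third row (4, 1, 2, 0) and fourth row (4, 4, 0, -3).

60

Expand along row 2 (it has 3 zeros):
  + (-1) · M_22   where M_22 = det([2 -4 0; 4 2 0; 4 0 -3]) = -60
det = (+1)·(-1)·(-60) = 60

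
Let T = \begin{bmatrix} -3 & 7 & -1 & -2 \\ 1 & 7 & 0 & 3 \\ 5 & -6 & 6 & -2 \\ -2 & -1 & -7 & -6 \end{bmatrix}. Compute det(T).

Expand along row 2 (it has 1 zero):
  − (1) · M_21   where M_21 = det([7 -1 -2; -6 6 -2; -1 -7 -6]) = -412
  + (7) · M_22   where M_22 = det([-3 -1 -2; 5 6 -2; -2 -7 -6]) = 162
  + (3) · M_24   where M_24 = det([-3 7 -1; 5 -6 6; -2 -1 -7]) = 34
det = (-1)·(1)·(-412) + (+1)·(7)·(162) + (+1)·(3)·(34) = 1648

The determinant is 1648.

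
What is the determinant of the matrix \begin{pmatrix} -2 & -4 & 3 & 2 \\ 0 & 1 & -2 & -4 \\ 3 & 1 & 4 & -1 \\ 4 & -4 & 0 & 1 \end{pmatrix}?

The determinant is 519.

Expand along row 2 (it has 1 zero):
  + (1) · M_22   where M_22 = det([-2 3 2; 3 4 -1; 4 0 1]) = -61
  − (-2) · M_23   where M_23 = det([-2 -4 2; 3 1 -1; 4 -4 1]) = 2
  + (-4) · M_24   where M_24 = det([-2 -4 3; 3 1 4; 4 -4 0]) = -144
det = (+1)·(1)·(-61) + (-1)·(-2)·(2) + (+1)·(-4)·(-144) = 519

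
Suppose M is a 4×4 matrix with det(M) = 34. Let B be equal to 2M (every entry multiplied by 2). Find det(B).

For a 4×4 matrix, det(2M) = 2^4·det(M) = 16·det(M).
det(B) = (16)·(34) = 544

The determinant is 544.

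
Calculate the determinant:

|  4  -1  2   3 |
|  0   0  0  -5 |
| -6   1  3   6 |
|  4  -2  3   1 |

-110

Expand along row 2 (it has 3 zeros):
  + (-5) · M_24   where M_24 = det([4 -1 2; -6 1 3; 4 -2 3]) = 22
det = (+1)·(-5)·(22) = -110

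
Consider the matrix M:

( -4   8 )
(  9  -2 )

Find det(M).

|M| = -64

det(M) = (-4)·(-2) − 8·9 = 8 − 72 = -64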